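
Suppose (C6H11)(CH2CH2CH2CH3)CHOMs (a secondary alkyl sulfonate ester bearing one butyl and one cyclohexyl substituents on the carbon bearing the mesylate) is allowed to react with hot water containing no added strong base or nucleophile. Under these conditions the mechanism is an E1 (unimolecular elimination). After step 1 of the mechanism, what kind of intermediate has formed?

Step 1: The C–O bond breaks with both electrons going to the mesylate; MsO⁻ leaves and a secondary carbocation remains.
After step 1 the species present is a secondary carbocation.

secondary carbocation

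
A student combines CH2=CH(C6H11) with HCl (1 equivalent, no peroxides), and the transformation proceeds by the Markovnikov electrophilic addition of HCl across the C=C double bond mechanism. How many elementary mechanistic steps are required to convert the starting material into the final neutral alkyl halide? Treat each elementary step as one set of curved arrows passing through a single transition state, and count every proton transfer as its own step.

Step 1: Protonation of the alkene by HCl: the π bond acts as the nucleophile and picks up H⁺, giving the more stable (Markovnikov) secondary carbocation. The H–Cl bond breaks heterolytically, releasing Cl⁻.
Step 2: A hydride (H with its bonding pair) migrates from the adjacent cyclohexyl carbon to the cationic centre — a 1,2-hydride shift — upgrading the secondary cation to a tertiary one.
Step 3: Nucleophilic attack by Cl⁻ on the carbocation completes the addition, giving R–Cl.
Total: 3 elementary steps.

3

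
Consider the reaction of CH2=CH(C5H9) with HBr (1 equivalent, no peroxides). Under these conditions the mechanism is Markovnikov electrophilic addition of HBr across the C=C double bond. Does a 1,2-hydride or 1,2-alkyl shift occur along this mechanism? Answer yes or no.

The first-formed carbocation is secondary.
The adjacent cyclopentyl carbon already bears 2 other carbon substituents and has a hydrogen to migrate; after a 1,2-hydride shift from that carbon the positive charge sits on a tertiary centre.
Tertiary is more stable than secondary, so the shift occurs.

yes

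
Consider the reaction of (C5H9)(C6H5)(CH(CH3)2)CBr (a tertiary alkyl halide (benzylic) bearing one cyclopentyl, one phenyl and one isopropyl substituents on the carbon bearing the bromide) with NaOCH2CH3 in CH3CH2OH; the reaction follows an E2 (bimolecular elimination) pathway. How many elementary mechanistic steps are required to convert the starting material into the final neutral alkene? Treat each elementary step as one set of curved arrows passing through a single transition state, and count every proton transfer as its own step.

1

Step 1: The strong base CH3CH2O⁻ removes a β-hydrogen; in the same concerted event the electrons of the breaking C–H bond form the new π(C=C) bond and the C–Br σ-bond breaks, expelling Br⁻. Anti-periplanar geometry; one transition state.
Total: 1 elementary step.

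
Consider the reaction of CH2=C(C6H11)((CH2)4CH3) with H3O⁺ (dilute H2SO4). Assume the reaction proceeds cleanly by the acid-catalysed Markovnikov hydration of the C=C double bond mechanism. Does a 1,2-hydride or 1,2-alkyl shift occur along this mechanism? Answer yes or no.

The first-formed carbocation is tertiary.
No single 1,2-shift to an adjacent carbon would produce a more-substituted cation than the one already present, so no rearrangement occurs.

no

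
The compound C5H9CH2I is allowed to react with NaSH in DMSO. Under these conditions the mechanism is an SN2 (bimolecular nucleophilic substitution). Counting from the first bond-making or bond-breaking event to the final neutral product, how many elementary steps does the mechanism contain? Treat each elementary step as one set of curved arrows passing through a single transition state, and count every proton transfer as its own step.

Step 1: The hydrosulfide nucleophile donates a lone pair from S to the α-carbon in a backside attack; simultaneously the C–I σ-bond breaks and both of its electrons leave with I⁻. One concerted step with inversion of configuration.
Total: 1 elementary step.

1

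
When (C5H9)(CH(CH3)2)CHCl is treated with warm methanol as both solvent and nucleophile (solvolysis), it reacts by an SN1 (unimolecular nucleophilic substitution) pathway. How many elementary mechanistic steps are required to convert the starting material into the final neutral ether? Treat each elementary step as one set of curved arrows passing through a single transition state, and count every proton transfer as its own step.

Step 1: Ionisation: the C–Cl σ-bond cleaves heterolytically; both bonding electrons depart with Cl⁻, leaving a secondary carbocation at the α-carbon.
Step 2: Carbocation rearrangement: a 1,2-hydride shift from the adjacent isopropyl carbon converts the initially-formed secondary cation into the more stable tertiary cation.
Step 3: CH3OH donates an oxygen lone pair into the empty p orbital of the cation, giving a protonated ether (an oxonium ion).
Step 4: A second solvent molecule removes the proton on oxygen, giving the neutral ether product.
Total: 4 elementary steps.

4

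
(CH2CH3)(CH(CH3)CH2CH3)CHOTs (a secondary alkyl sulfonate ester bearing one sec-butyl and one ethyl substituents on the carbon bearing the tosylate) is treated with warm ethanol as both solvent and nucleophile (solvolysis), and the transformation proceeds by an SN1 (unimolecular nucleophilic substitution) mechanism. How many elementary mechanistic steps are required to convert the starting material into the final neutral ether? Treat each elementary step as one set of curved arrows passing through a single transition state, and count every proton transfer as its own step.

Step 1: Ionisation: the C–O σ-bond cleaves heterolytically; both bonding electrons depart with TsO⁻, leaving a secondary carbocation at the α-carbon.
Step 2: A 1,2-hydride shift from the adjacent sec-butyl carbon moves the positive charge from the secondary centre to an adjacent carbon, generating a more stable tertiary carbocation.
Step 3: CH3CH2OH donates an oxygen lone pair into the empty p orbital of the cation, giving a protonated ether (an oxonium ion).
Step 4: A second solvent molecule removes the proton on oxygen, giving the neutral ether product.
Total: 4 elementary steps.

4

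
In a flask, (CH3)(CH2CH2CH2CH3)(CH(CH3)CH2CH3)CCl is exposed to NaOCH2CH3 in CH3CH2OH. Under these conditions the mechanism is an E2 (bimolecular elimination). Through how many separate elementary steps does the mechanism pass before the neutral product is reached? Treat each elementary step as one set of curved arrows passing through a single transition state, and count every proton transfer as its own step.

1

Step 1: In one step, CH3CH2O⁻ pulls off a β-proton, the C–Cl bond cleaves, and a C=C double bond forms between the α- and β-carbons (E2, anti elimination).
Total: 1 elementary step.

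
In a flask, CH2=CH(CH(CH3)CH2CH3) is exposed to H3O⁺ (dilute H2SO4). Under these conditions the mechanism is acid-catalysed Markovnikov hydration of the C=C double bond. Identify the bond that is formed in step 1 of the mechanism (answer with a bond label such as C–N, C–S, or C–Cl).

C–H

Step 1: Electrophilic addition begins with the π(C=C) electrons forming a bond to the proton of H3O⁺. Following Markovnikov's rule, the resulting cation is secondary. H2O is released.
The bond formed in this step is the C–H bond.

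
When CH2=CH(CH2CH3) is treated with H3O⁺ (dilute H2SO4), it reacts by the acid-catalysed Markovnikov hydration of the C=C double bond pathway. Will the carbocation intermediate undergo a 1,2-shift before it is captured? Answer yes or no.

no

The first-formed carbocation is secondary.
No single 1,2-shift to an adjacent carbon would produce a more-substituted cation than the one already present, so no rearrangement occurs.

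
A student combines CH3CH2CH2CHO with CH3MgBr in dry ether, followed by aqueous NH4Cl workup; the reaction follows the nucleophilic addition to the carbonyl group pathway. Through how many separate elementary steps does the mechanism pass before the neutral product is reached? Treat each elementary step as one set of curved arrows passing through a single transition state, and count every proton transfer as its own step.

Step 1: A lone pair / filled orbital on the carbanion-like carbon of CH3MgBr attacks the electrophilic carbonyl carbon; the π(C=O) electrons shift onto oxygen, producing a tetrahedral alkoxide intermediate.
Step 2: The alkoxide picks up a proton during aqueous NH4Cl workup to yield an alcohol.
Total: 2 elementary steps.

2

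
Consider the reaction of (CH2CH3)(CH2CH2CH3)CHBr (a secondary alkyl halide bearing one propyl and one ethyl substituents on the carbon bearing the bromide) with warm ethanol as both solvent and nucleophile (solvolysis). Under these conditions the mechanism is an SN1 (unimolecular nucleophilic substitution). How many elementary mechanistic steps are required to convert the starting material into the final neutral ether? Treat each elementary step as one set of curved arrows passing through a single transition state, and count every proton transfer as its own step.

Step 1: Ionisation: the C–Br σ-bond cleaves heterolytically; both bonding electrons depart with Br⁻, leaving a secondary carbocation at the α-carbon.
(No 1,2-shift: no single shift to an adjacent carbon would give a more stable cation.)
Step 2: CH3CH2OH donates an oxygen lone pair into the empty p orbital of the cation, giving a protonated ether (an oxonium ion).
Step 3: A second solvent molecule removes the proton on oxygen, giving the neutral ether product.
Total: 3 elementary steps.

3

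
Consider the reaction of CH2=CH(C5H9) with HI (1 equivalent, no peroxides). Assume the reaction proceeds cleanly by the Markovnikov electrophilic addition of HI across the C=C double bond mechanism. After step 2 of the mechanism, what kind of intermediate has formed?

Step 1: The π electrons of the C=C bond attack a proton of HI; Markovnikov addition places the new C–H on the less-substituted alkene carbon, so the positive charge ends up on the more-substituted carbon — a secondary carbocation. The H–I bond breaks heterolytically, releasing I⁻.
Step 2: Carbocation rearrangement: a 1,2-hydride shift from the adjacent cyclopentyl carbon converts the initially-formed secondary cation into the more stable tertiary cation.
After step 2 the species present is a tertiary carbocation.

tertiary carbocation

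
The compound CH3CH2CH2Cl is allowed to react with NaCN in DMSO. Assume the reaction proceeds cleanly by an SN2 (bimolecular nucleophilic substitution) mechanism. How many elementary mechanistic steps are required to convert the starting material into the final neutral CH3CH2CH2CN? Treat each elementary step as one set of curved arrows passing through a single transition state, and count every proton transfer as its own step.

1

Step 1: Backside attack by CN⁻ on the carbon bearing the chloride: the new C–C bond forms as the C–Cl bond breaks, with Walden inversion at carbon.
Total: 1 elementary step.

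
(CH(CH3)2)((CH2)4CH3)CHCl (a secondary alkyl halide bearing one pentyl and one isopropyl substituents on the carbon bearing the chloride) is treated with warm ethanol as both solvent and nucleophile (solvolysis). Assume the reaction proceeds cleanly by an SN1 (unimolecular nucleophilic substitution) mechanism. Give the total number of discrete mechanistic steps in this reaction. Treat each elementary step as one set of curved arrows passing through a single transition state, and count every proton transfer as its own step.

Step 1: The C–Cl bond breaks with both electrons going to the chloride; Cl⁻ leaves and a secondary carbocation remains.
Step 2: Carbocation rearrangement: a 1,2-hydride shift from the adjacent isopropyl carbon converts the initially-formed secondary cation into the more stable tertiary cation.
Step 3: A lone pair on the oxygen of CH3CH2OH attacks the carbocation, forming a new C–O σ-bond and an oxonium ion.
Step 4: A second solvent molecule removes the proton on oxygen, giving the neutral ether product.
Total: 4 elementary steps.

4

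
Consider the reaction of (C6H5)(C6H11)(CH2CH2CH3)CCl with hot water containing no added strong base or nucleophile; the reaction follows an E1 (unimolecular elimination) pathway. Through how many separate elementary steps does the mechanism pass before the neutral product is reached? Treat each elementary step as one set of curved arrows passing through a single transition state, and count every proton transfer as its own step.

Step 1: Rate-determining heterolysis of the C–Cl bond gives Cl⁻ and a tertiary carbocation.
(No 1,2-shift: no single shift to an adjacent carbon would give a more stable cation.)
Step 2: A weak base (a water molecule from the solvent) removes a proton from a carbon adjacent to the cationic centre; the electrons of that C–H bond become the new π(C=C) bond, giving the alkene.
Total: 2 elementary steps.

2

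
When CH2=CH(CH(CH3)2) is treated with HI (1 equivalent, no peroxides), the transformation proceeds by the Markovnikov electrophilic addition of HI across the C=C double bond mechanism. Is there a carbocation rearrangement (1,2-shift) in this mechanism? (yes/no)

The first-formed carbocation is secondary.
The adjacent isopropyl carbon already bears 2 other carbon substituents and has a hydrogen to migrate; after a 1,2-hydride shift from that carbon the positive charge sits on a tertiary centre.
Tertiary is more stable than secondary, so the shift occurs.

yes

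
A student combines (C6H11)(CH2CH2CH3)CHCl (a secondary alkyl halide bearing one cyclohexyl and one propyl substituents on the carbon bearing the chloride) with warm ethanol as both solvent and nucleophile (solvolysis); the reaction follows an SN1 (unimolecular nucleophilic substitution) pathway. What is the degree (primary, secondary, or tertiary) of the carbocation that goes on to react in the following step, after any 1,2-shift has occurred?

Step 1: Ionisation: the C–Cl σ-bond cleaves heterolytically; both bonding electrons depart with Cl⁻, leaving a secondary carbocation at the α-carbon.
Step 2: A hydride (H with its bonding pair) migrates from the adjacent cyclohexyl carbon to the cationic centre — a 1,2-hydride shift — upgrading the secondary cation to a tertiary one.
The cation rearranges from secondary to tertiary via a 1,2-hydride shift from the adjacent cyclohexyl carbon; the tertiary cation is what reacts next.

tertiary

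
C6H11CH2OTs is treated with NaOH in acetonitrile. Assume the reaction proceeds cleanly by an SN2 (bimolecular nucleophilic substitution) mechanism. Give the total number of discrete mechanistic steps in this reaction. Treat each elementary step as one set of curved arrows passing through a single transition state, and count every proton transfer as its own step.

1

Step 1: OH⁻ attacks the back face of the α-carbon while TsO⁻ departs with the C–O bonding pair — a single concerted displacement through a pentacoordinate transition state.
Total: 1 elementary step.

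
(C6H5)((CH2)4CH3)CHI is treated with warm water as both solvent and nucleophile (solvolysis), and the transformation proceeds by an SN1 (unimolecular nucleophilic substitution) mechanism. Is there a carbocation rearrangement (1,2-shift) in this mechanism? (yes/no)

The first-formed carbocation is secondary.
No single 1,2-shift to an adjacent carbon would produce a more-substituted cation than the one already present, so no rearrangement occurs.

no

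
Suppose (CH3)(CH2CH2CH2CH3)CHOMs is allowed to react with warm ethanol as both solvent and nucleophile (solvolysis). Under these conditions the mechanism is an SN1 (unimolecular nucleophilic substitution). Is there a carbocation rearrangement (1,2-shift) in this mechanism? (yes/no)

no

The first-formed carbocation is secondary.
No single 1,2-shift to an adjacent carbon would produce a more-substituted cation than the one already present, so no rearrangement occurs.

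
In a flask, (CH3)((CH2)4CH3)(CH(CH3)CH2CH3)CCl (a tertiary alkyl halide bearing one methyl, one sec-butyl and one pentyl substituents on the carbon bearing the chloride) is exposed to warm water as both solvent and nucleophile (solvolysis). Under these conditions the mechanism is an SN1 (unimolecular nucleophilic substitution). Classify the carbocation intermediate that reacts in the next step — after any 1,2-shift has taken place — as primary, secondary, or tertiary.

tertiary

Step 1: Ionisation: the C–Cl σ-bond cleaves heterolytically; both bonding electrons depart with Cl⁻, leaving a tertiary carbocation at the α-carbon.
No single 1,2-shift to an adjacent carbon would give a more-substituted cation, so no rearrangement occurs.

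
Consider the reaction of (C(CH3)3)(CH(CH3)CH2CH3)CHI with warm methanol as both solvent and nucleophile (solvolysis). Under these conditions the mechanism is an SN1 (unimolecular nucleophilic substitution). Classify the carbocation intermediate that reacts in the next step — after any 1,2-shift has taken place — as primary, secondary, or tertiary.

tertiary

Step 1: Unassisted departure of I⁻ (taking the C–I bonding pair) generates a secondary carbocation.
Step 2: A hydride (H with its bonding pair) migrates from the adjacent sec-butyl carbon to the cationic centre — a 1,2-hydride shift — upgrading the secondary cation to a tertiary one.
The cation rearranges from secondary to tertiary via a 1,2-hydride shift from the adjacent sec-butyl carbon; the tertiary cation is what reacts next.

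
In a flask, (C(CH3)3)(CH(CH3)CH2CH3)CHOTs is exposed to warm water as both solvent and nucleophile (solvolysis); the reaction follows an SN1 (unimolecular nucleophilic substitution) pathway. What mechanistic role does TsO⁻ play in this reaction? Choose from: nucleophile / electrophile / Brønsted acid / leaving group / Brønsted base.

leaving group

Step 1: Rate-determining heterolysis of the C–O bond gives TsO⁻ and a secondary carbocation.
TsO⁻ departs with both electrons of the breaking σ-bond — that is the definition of a leaving group.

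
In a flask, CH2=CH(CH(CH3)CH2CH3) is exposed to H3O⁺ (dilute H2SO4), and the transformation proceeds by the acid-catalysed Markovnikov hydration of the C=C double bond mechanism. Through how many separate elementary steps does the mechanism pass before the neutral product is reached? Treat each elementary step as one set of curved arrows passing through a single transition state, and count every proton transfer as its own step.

4

Step 1: Protonation of the alkene by H3O⁺: the π bond acts as the nucleophile and picks up H⁺, giving the more stable (Markovnikov) secondary carbocation. H2O is released.
Step 2: Carbocation rearrangement: a 1,2-hydride shift from the adjacent sec-butyl carbon converts the initially-formed secondary cation into the more stable tertiary cation.
Step 3: Water acts as the nucleophile: an oxygen lone pair bonds to the cationic carbon, giving an oxonium-ion intermediate.
Step 4: H2O removes a proton from the oxonium oxygen, regenerating H3O⁺ and giving the neutral alcohol.
Total: 4 elementary steps.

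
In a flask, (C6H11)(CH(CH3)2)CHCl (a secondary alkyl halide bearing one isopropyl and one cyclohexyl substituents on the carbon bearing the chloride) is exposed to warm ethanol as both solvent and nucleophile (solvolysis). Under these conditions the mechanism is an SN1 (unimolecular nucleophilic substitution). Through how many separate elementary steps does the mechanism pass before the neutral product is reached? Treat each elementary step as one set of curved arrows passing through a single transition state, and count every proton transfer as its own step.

4

Step 1: The C–Cl bond breaks with both electrons going to the chloride; Cl⁻ leaves and a secondary carbocation remains.
Step 2: A hydride (H with its bonding pair) migrates from the adjacent isopropyl carbon to the cationic centre — a 1,2-hydride shift — upgrading the secondary cation to a tertiary one.
Step 3: CH3CH2OH donates an oxygen lone pair into the empty p orbital of the cation, giving a protonated ether (an oxonium ion).
Step 4: A second solvent molecule removes the proton on oxygen, giving the neutral ether product.
Total: 4 elementary steps.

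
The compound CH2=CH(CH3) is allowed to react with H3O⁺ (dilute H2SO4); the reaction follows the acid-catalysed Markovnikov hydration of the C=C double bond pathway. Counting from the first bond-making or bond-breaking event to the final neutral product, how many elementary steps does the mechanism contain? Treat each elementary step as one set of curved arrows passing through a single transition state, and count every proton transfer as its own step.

3

Step 1: Protonation of the alkene by H3O⁺: the π bond acts as the nucleophile and picks up H⁺, giving the more stable (Markovnikov) secondary carbocation. H2O is released.
(No 1,2-shift: no single shift to an adjacent carbon would give a more stable cation.)
Step 2: Nucleophilic capture of the cation by H2O produces the protonated alcohol (an oxonium ion).
Step 3: H2O removes a proton from the oxonium oxygen, regenerating H3O⁺ and giving the neutral alcohol.
Total: 3 elementary steps.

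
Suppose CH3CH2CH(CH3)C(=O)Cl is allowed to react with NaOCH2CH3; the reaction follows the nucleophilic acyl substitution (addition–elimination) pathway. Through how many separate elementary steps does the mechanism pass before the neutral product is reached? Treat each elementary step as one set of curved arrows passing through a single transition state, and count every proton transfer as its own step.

2

Step 1: A lone pair on the O of CH3CH2O⁻ attacks the electrophilic acyl carbon; the π(C=O) electrons move onto oxygen, giving a tetrahedral intermediate.
Step 2: Elimination step: re-formation of the carbonyl π bond drives out Cl⁻, giving the new acyl compound.
Total: 2 elementary steps.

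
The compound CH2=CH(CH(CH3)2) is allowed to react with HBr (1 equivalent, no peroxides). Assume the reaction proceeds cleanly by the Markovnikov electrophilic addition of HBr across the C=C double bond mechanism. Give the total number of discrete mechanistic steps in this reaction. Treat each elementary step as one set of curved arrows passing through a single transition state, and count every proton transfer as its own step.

Step 1: The π electrons of the C=C bond attack a proton of HBr; Markovnikov addition places the new C–H on the less-substituted alkene carbon, so the positive charge ends up on the more-substituted carbon — a secondary carbocation. The H–Br bond breaks heterolytically, releasing Br⁻.
Step 2: A hydride (H with its bonding pair) migrates from the adjacent isopropyl carbon to the cationic centre — a 1,2-hydride shift — upgrading the secondary cation to a tertiary one.
Step 3: Nucleophilic attack by Br⁻ on the carbocation completes the addition, giving R–Br.
Total: 3 elementary steps.

3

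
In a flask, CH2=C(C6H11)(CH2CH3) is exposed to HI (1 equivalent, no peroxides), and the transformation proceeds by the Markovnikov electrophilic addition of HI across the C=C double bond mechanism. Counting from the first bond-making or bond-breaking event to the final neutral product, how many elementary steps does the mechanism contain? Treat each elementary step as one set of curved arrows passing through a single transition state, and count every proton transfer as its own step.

Step 1: Protonation of the alkene by HI: the π bond acts as the nucleophile and picks up H⁺, giving the more stable (Markovnikov) tertiary carbocation. The H–I bond breaks heterolytically, releasing I⁻.
(No 1,2-shift: no single shift to an adjacent carbon would give a more stable cation.)
Step 2: Nucleophilic attack by I⁻ on the carbocation completes the addition, giving R–I.
Total: 2 elementary steps.

2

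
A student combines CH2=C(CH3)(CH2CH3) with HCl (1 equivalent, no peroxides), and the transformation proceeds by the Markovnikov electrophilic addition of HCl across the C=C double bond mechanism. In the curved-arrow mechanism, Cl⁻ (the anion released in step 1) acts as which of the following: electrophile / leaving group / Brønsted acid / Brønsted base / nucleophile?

nucleophile

Step 2: Cl⁻ captures the cation: a lone pair on Cl⁻ fills the empty p orbital, producing the alkyl halide product.
Cl⁻ (the anion released in step 1) donates an electron pair to form a new σ-bond to carbon — it is the nucleophile.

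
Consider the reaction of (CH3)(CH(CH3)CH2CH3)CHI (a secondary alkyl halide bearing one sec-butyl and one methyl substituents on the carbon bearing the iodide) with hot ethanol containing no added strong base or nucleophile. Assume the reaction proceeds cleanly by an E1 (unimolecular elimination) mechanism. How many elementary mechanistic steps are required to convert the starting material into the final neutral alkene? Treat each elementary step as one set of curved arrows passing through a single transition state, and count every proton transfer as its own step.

Step 1: Rate-determining heterolysis of the C–I bond gives I⁻ and a secondary carbocation.
Step 2: A hydride (H with its bonding pair) migrates from the adjacent sec-butyl carbon to the cationic centre — a 1,2-hydride shift — upgrading the secondary cation to a tertiary one.
Step 3: Loss of a β-proton to an ethanol molecule of the solvent: the C–H bonding pair collapses toward the cationic carbon to form the C=C π bond, yielding the alkene.
Total: 3 elementary steps.

3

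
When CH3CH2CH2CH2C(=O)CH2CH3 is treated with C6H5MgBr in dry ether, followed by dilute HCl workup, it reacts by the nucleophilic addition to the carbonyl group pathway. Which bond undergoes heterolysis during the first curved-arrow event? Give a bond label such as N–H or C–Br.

Step 1: Nucleophilic addition: the carbanion-like carbon of C6H5MgBr adds to the carbonyl carbon, pushing the π(C=O) electron pair onto oxygen and giving a tetrahedral alkoxide.
The bond broken in this step is the π(C=O) bond.

π(C=O)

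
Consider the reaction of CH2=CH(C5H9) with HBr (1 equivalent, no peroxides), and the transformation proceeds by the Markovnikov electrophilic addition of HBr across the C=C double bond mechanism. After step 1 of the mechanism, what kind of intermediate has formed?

secondary carbocation

Step 1: Protonation of the alkene by HBr: the π bond acts as the nucleophile and picks up H⁺, giving the more stable (Markovnikov) secondary carbocation. The H–Br bond breaks heterolytically, releasing Br⁻.
After step 1 the species present is a secondary carbocation.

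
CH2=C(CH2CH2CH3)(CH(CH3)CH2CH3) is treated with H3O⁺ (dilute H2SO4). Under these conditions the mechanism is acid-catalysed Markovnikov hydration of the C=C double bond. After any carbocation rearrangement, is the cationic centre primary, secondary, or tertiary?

tertiary

Step 1: The π electrons of the C=C bond attack a proton of H3O⁺; Markovnikov addition places the new C–H on the less-substituted alkene carbon, so the positive charge ends up on the more-substituted carbon — a tertiary carbocation. H2O is released.
No single 1,2-shift to an adjacent carbon would give a more-substituted cation, so no rearrangement occurs.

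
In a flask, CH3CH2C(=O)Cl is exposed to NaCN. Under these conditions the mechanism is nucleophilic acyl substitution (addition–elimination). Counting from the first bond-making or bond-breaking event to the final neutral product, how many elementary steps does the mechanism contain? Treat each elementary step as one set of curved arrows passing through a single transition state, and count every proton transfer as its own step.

2

Step 1: Nucleophilic addition of CN⁻ to the acyl carbon breaks the π(C=O) bond and yields a tetrahedral, anionic intermediate.
Step 2: Elimination step: re-formation of the carbonyl π bond drives out Cl⁻, giving the new acyl compound.
Total: 2 elementary steps.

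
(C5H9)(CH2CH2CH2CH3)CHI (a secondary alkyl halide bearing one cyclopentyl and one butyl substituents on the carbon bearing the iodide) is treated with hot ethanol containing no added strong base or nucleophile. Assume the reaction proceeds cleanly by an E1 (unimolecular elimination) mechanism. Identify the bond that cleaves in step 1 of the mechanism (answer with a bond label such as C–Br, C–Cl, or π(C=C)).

Step 1: Unassisted departure of I⁻ (taking the C–I bonding pair) generates a secondary carbocation.
The bond broken in this step is the C–I bond.

C–I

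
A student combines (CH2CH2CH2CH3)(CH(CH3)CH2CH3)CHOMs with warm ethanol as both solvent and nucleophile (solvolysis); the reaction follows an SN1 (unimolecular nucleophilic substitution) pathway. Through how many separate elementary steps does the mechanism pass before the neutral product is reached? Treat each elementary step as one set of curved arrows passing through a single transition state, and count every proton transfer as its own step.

Step 1: Ionisation: the C–O σ-bond cleaves heterolytically; both bonding electrons depart with MsO⁻, leaving a secondary carbocation at the α-carbon.
Step 2: A hydride (H with its bonding pair) migrates from the adjacent sec-butyl carbon to the cationic centre — a 1,2-hydride shift — upgrading the secondary cation to a tertiary one.
Step 3: A lone pair on the oxygen of CH3CH2OH attacks the carbocation, forming a new C–O σ-bond and an oxonium ion.
Step 4: Deprotonation of the oxonium oxygen by solvent ethanol yields the neutral ether.
Total: 4 elementary steps.

4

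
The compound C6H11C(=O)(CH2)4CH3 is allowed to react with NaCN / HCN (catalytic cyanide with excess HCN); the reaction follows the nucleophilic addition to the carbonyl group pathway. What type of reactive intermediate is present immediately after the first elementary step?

Step 1: A lone pair / filled orbital on CN⁻ attacks the electrophilic carbonyl carbon; the π(C=O) electrons shift onto oxygen, producing a tetrahedral alkoxide intermediate.
After step 1 the species present is a tetrahedral alkoxide intermediate.

tetrahedral alkoxide intermediate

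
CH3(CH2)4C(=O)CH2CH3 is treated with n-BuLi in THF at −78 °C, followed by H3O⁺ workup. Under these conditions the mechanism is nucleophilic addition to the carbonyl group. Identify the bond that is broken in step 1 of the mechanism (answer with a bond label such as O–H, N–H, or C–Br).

Step 1: Nucleophilic addition: the carbanion-like carbon of n-BuLi adds to the carbonyl carbon, pushing the π(C=O) electron pair onto oxygen and giving a tetrahedral alkoxide.
The bond broken in this step is the π(C=O) bond.

π(C=O)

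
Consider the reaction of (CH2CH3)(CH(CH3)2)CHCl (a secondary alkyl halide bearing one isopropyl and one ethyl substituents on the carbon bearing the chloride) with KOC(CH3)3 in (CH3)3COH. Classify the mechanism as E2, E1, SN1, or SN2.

E2

Conditions: a strong/bulky base with a secondary substrate bearing a β-hydrogen.
These conditions are the textbook signature of the E2 pathway.
A strong (often hindered) base removes a β-H in concert with loss of the leaving group — bimolecular elimination.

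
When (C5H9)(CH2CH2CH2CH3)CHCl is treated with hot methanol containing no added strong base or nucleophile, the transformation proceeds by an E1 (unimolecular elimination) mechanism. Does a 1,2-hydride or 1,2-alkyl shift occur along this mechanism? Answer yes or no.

yes

The first-formed carbocation is secondary.
The adjacent cyclopentyl carbon already bears 2 other carbon substituents and has a hydrogen to migrate; after a 1,2-hydride shift from that carbon the positive charge sits on a tertiary centre.
Tertiary is more stable than secondary, so the shift occurs.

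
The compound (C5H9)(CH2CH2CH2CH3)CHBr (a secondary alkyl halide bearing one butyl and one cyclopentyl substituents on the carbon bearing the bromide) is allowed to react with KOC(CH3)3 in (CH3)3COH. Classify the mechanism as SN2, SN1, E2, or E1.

E2

Conditions: a strong/bulky base with a secondary substrate bearing a β-hydrogen.
These conditions are the textbook signature of the E2 pathway.
A strong (often hindered) base removes a β-H in concert with loss of the leaving group — bimolecular elimination.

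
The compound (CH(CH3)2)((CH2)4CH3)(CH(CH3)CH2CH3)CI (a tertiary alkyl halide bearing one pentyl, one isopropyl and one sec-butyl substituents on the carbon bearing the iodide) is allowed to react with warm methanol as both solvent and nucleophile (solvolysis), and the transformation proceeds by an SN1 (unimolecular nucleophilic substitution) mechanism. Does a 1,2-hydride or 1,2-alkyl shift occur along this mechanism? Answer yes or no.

no

The first-formed carbocation is tertiary.
No single 1,2-shift to an adjacent carbon would produce a more-substituted cation than the one already present, so no rearrangement occurs.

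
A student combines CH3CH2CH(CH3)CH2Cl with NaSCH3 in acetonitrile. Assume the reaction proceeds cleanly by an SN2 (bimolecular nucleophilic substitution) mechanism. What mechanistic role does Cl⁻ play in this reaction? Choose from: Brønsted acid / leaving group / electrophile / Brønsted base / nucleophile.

Step 1: CH3S⁻ attacks the back face of the α-carbon while Cl⁻ departs with the C–Cl bonding pair — a single concerted displacement through a pentacoordinate transition state.
Cl⁻ departs with both electrons of the breaking σ-bond — that is the definition of a leaving group.

leaving group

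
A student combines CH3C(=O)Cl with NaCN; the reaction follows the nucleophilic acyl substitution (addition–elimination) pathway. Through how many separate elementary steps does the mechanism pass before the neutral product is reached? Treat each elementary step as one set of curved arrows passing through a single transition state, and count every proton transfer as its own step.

Step 1: Nucleophilic addition of CN⁻ to the acyl carbon breaks the π(C=O) bond and yields a tetrahedral, anionic intermediate.
Step 2: Elimination step: re-formation of the carbonyl π bond drives out Cl⁻, giving the new acyl compound.
Total: 2 elementary steps.

2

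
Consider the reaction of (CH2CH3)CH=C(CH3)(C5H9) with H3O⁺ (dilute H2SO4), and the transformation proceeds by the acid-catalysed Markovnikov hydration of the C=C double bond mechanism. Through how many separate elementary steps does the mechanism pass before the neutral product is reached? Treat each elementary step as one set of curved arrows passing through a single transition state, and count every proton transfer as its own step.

3

Step 1: The π electrons of the C=C bond attack a proton of H3O⁺; Markovnikov addition places the new C–H on the less-substituted alkene carbon, so the positive charge ends up on the more-substituted carbon — a tertiary carbocation. H2O is released.
(No 1,2-shift: no single shift to an adjacent carbon would give a more stable cation.)
Step 2: Nucleophilic capture of the cation by H2O produces the protonated alcohol (an oxonium ion).
Step 3: Proton transfer from the O–H of the oxonium ion to H2O completes the catalytic cycle and yields the alcohol.
Total: 3 elementary steps.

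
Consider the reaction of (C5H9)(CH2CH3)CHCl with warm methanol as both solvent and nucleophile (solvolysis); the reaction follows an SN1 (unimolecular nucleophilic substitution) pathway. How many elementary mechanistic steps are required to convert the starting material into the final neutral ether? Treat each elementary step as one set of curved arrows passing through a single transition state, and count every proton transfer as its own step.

4

Step 1: Rate-determining heterolysis of the C–Cl bond gives Cl⁻ and a secondary carbocation.
Step 2: Carbocation rearrangement: a 1,2-hydride shift from the adjacent cyclopentyl carbon converts the initially-formed secondary cation into the more stable tertiary cation.
Step 3: CH3OH donates an oxygen lone pair into the empty p orbital of the cation, giving a protonated ether (an oxonium ion).
Step 4: Deprotonation of the oxonium oxygen by solvent methanol yields the neutral ether.
Total: 4 elementary steps.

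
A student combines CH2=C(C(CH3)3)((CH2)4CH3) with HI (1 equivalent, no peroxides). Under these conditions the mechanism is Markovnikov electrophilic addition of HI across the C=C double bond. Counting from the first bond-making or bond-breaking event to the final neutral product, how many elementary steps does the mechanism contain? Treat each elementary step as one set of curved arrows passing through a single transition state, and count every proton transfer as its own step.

2

Step 1: Electrophilic addition begins with the π(C=C) electrons forming a bond to the proton of HI. Following Markovnikov's rule, the resulting cation is tertiary. The H–I bond breaks heterolytically, releasing I⁻.
(No 1,2-shift: no single shift to an adjacent carbon would give a more stable cation.)
Step 2: Nucleophilic attack by I⁻ on the carbocation completes the addition, giving R–I.
Total: 2 elementary steps.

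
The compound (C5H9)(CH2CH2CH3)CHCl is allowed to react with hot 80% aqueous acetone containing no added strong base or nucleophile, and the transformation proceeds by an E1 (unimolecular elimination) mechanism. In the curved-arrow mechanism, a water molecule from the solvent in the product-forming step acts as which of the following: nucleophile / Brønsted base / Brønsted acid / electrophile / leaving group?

Brønsted base

Step 3: Loss of a β-proton to a water molecule of the solvent: the C–H bonding pair collapses toward the cationic carbon to form the C=C π bond, yielding the alkene.
A water molecule from the solvent in the product-forming step accepts a proton in a proton-transfer step — a Brønsted base.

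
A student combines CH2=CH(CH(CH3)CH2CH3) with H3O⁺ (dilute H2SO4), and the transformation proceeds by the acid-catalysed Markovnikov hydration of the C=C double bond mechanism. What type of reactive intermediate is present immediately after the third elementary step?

oxonium ion

Step 1: Electrophilic addition begins with the π(C=C) electrons forming a bond to the proton of H3O⁺. Following Markovnikov's rule, the resulting cation is secondary. H2O is released.
Step 2: A 1,2-hydride shift from the adjacent sec-butyl carbon moves the positive charge from the secondary centre to an adjacent carbon, generating a more stable tertiary carbocation.
Step 3: Water acts as the nucleophile: an oxygen lone pair bonds to the cationic carbon, giving an oxonium-ion intermediate.
After step 3 the species present is an oxonium ion.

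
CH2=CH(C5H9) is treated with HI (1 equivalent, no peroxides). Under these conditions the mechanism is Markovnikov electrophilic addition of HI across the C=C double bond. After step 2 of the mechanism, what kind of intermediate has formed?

tertiary carbocation

Step 1: The π electrons of the C=C bond attack a proton of HI; Markovnikov addition places the new C–H on the less-substituted alkene carbon, so the positive charge ends up on the more-substituted carbon — a secondary carbocation. The H–I bond breaks heterolytically, releasing I⁻.
Step 2: Carbocation rearrangement: a 1,2-hydride shift from the adjacent cyclopentyl carbon converts the initially-formed secondary cation into the more stable tertiary cation.
After step 2 the species present is a tertiary carbocation.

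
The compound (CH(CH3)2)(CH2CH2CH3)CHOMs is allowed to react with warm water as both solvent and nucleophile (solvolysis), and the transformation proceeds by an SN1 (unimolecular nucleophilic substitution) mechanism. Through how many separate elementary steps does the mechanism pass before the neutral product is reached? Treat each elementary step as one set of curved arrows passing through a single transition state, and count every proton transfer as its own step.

Step 1: Rate-determining heterolysis of the C–O bond gives MsO⁻ and a secondary carbocation.
Step 2: Carbocation rearrangement: a 1,2-hydride shift from the adjacent isopropyl carbon converts the initially-formed secondary cation into the more stable tertiary cation.
Step 3: A lone pair on the oxygen of H2O attacks the carbocation, forming a new C–O σ-bond and an oxonium ion.
Step 4: A second solvent molecule removes the proton on oxygen, giving the neutral alcohol product.
Total: 4 elementary steps.

4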